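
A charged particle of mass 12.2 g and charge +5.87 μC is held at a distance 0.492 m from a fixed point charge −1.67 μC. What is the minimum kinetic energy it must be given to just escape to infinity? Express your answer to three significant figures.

To just escape, total mechanical energy must reach zero at infinity: ½mv²_min + U = 0, so ½mv²_min = −U = |kQq|/r.
|U| = |kQq|/r = (8.99×10⁹ N·m²/C²)(1.67×10⁻⁶)(5.87×10⁻⁶)/(0.492) = 0.179 J.

0.179 J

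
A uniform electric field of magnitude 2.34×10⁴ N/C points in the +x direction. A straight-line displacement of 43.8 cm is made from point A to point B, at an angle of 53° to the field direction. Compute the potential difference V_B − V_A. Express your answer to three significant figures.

-6170 V

Only the component of displacement along E changes the potential: ΔV = −E·d·cosθ.
ΔV = −(2.34×10⁴ V/m)(0.438 m)cos53° = -6170 V.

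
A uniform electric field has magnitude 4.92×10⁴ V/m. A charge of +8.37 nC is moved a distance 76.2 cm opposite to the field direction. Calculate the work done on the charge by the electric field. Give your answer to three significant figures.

The potential change for a displacement 76.2 cm opposite to the field direction is ΔV = +Ed = 3.75×10⁴ V.
W_field = −qΔV = -3.14×10⁻⁴ J.

-3.14×10⁻⁴ J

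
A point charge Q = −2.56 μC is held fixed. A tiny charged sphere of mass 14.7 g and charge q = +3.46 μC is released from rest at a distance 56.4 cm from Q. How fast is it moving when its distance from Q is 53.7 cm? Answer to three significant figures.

0.983 m/s

Only the electrostatic force acts, so mechanical energy is conserved: ½mv² = U₁ − U₂ = kQq(1/r₁ − 1/r₂).
U₁ − U₂ = (8.99×10⁹ N·m²/C²)(-2.56×10⁻⁶ C)(3.46×10⁻⁶ C)(1/0.564 − 1/0.537) = 7.10×10⁻³ J.
v = √(2·7.10×10⁻³/0.0147) = 0.983 m/s.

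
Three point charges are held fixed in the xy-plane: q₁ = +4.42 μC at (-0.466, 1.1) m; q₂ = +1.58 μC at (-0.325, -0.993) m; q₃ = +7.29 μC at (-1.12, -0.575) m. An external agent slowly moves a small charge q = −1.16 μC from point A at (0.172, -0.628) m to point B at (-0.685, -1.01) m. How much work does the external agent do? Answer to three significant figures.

-0.0805 J

For quasistatic motion the external work equals the change in potential energy: W_ext = qΔV = q(V_B − V_A).
At A: distances to the source charges are 1.84 m, 0.617 m, 1.29 m; V_A = Σ kqᵢ/rᵢ = 9.53×10⁴ V.
At B: distances to the source charges are 2.12 m, 0.360 m, 0.615 m; V_B = Σ kqᵢ/rᵢ = 1.65×10⁵ V.
ΔV = V_B − V_A = 6.94×10⁴ V.
W_ext = qΔV = (-1.16×10⁻⁶ C)(6.94×10⁴ V) = -0.0805 J.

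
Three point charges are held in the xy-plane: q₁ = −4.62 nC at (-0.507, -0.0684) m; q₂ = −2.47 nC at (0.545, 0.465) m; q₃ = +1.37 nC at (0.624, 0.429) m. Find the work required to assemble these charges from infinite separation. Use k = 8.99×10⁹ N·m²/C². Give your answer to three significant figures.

The assembly work is the sum of pairwise potential energies, U = Σ_{i<j} kqᵢqⱼ/rᵢⱼ.
Pair separations: r₁₂ = 1.18 m, r₁₃ = 1.24 m, r₂₃ = 0.0868 m.
U = (8.70×10⁻⁸) + (-4.61×10⁻⁸) + (-3.50×10⁻⁷) = -3.09×10⁻⁷ J.

-3.09×10⁻⁷ J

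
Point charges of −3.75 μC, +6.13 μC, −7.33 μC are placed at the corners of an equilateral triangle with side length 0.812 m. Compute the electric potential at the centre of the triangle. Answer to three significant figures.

The total potential is the scalar sum of each charge's contribution, V = Σ kqᵢ/rᵢ.
The distance from each vertex to the centroid is a/√3 = 0.469 m.
V = k[(-3.75×10⁻⁶)/(0.469) + (6.13×10⁻⁶)/(0.469) + (-7.33×10⁻⁶)/(0.469)] = -9.49×10⁴ V.

-9.49×10⁴ V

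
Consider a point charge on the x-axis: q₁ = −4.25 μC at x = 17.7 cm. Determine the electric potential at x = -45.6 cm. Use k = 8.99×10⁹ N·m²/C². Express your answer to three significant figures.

Electric potential is a scalar, so the contributions from each charge add algebraically: V = Σ kqᵢ/rᵢ.
V = k[(-4.25×10⁻⁶)/(0.633)] = -6.04×10⁴ V.

-6.04×10⁴ V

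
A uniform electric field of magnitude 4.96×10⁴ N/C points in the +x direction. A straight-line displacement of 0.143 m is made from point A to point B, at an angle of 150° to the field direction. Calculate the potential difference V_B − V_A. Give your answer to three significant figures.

6140 V

Only the component of displacement along E changes the potential: ΔV = −E·d·cosθ.
ΔV = −(4.96×10⁴ V/m)(0.143 m)cos150° = 6140 V.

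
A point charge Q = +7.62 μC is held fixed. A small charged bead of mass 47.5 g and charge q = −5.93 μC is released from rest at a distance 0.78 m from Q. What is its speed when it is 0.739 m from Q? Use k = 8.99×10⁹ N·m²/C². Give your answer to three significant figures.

Only the electrostatic force acts, so mechanical energy is conserved: ½mv² = U₁ − U₂ = kQq(1/r₁ − 1/r₂).
U₁ − U₂ = (8.99×10⁹ N·m²/C²)(7.62×10⁻⁶ C)(-5.93×10⁻⁶ C)(1/0.780 − 1/0.739) = 0.0289 J.
v = √(2·0.0289/0.0475) = 1.10 m/s.

1.10 m/s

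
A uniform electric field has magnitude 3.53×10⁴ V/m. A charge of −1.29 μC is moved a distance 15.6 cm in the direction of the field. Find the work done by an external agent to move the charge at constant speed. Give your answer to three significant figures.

7.10×10⁻³ J

The potential change for a displacement 15.6 cm in the direction of the field is ΔV = −Ed = -5510 V.
W_ext = qΔV = 7.10×10⁻³ J.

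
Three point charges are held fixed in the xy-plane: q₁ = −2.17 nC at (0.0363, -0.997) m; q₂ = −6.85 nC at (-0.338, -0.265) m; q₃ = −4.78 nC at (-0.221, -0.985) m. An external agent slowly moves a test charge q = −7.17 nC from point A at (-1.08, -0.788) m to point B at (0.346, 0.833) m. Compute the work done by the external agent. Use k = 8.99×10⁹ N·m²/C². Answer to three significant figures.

-3.81×10⁻⁷ J

For quasistatic motion the external work equals the change in potential energy: W_ext = qΔV = q(V_B − V_A).
At A: distances to the source charges are 1.14 m, 0.908 m, 0.881 m; V_A = Σ kqᵢ/rᵢ = -134 V.
At B: distances to the source charges are 1.86 m, 1.29 m, 1.90 m; V_B = Σ kqᵢ/rᵢ = -80.7 V.
ΔV = V_B − V_A = 53.1 V.
W_ext = qΔV = (-7.17×10⁻⁹ C)(53.1 V) = -3.81×10⁻⁷ J.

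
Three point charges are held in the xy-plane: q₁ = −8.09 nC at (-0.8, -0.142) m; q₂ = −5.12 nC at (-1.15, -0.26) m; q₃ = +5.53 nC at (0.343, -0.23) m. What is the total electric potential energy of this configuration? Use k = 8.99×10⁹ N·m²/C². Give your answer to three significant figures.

The work to assemble the configuration equals its total potential energy, U = Σ kqᵢqⱼ/rᵢⱼ over all pairs.
Pair separations: r₁₂ = 0.369 m, r₁₃ = 1.15 m, r₂₃ = 1.49 m.
U = (1.01×10⁻⁶) + (-3.51×10⁻⁷) + (-1.70×10⁻⁷) = 4.87×10⁻⁷ J.

4.87×10⁻⁷ J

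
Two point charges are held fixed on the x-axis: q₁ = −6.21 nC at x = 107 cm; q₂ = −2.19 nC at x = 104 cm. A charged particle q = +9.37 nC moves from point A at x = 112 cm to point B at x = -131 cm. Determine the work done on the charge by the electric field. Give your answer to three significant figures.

The work done by the electric force is W_field = −ΔU = −q(V_B − V_A) = q(V_A − V_B).
At A: distances to the source charges are 0.0500 m, 0.0800 m; V_A = Σ kqᵢ/rᵢ = -1360 V.
At B: distances to the source charges are 2.38 m, 2.35 m; V_B = Σ kqᵢ/rᵢ = -31.8 V.
ΔV = V_B − V_A = 1330 V.
W_field = −qΔV = −(9.37×10⁻⁹ C)(1330 V) = -1.25×10⁻⁵ J.

-1.25×10⁻⁵ J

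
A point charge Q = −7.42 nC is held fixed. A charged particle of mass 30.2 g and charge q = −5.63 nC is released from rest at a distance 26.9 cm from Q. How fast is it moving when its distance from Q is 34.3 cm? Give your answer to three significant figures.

4.47×10⁻³ m/s

Only the electrostatic force acts, so mechanical energy is conserved: ½mv² = U₁ − U₂ = kQq(1/r₁ − 1/r₂).
U₁ − U₂ = (8.99×10⁹ N·m²/C²)(-7.42×10⁻⁹ C)(-5.63×10⁻⁹ C)(1/0.269 − 1/0.343) = 3.01×10⁻⁷ J.
v = √(2·3.01×10⁻⁷/0.0302) = 4.47×10⁻³ m/s.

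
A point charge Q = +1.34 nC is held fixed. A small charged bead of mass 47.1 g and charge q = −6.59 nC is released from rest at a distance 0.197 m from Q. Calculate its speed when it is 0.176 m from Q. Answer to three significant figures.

1.43×10⁻³ m/s

Only the electrostatic force acts, so mechanical energy is conserved: ½mv² = U₁ − U₂ = kQq(1/r₁ − 1/r₂).
U₁ − U₂ = (8.99×10⁹ N·m²/C²)(1.34×10⁻⁹ C)(-6.59×10⁻⁹ C)(1/0.197 − 1/0.176) = 4.81×10⁻⁸ J.
v = √(2·4.81×10⁻⁸/0.0471) = 1.43×10⁻³ m/s.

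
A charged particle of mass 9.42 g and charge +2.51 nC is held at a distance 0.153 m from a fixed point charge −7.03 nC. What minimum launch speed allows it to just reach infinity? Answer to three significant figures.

0.0148 m/s

To just escape, total mechanical energy must reach zero at infinity: ½mv²_min + U = 0, so ½mv²_min = −U = |kQq|/r.
|U| = |kQq|/r = (8.99×10⁹ N·m²/C²)(7.03×10⁻⁹)(2.51×10⁻⁹)/(0.153) = 1.04×10⁻⁶ J.
v_min = √(2|U|/m) = √(2·1.04×10⁻⁶/9.42×10⁻³) = 0.0148 m/s.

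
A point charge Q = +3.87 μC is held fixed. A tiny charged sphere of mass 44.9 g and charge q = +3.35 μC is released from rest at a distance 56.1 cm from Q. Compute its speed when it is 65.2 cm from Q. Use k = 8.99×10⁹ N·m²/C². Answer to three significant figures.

Only the electrostatic force acts, so mechanical energy is conserved: ½mv² = U₁ − U₂ = kQq(1/r₁ − 1/r₂).
U₁ − U₂ = (8.99×10⁹ N·m²/C²)(3.87×10⁻⁶ C)(3.35×10⁻⁶ C)(1/0.561 − 1/0.652) = 0.0290 J.
v = √(2·0.0290/0.0449) = 1.14 m/s.

1.14 m/s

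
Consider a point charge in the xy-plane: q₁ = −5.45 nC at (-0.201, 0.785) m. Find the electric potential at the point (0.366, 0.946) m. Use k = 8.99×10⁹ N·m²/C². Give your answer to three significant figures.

-83.1 V

Electric potential is a scalar, so the contributions from each charge add algebraically: V = Σ kqᵢ/rᵢ.
Distances from the field point to each charge: r₁ = 0.589 m.
V = k[(-5.45×10⁻⁹)/(0.589)] = -83.1 V.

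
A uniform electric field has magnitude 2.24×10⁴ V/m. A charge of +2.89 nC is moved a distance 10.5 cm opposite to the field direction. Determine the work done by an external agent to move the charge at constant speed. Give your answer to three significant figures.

6.80×10⁻⁶ J

The potential change for a displacement 10.5 cm opposite to the field direction is ΔV = +Ed = 2350 V.
W_ext = qΔV = 6.80×10⁻⁶ J.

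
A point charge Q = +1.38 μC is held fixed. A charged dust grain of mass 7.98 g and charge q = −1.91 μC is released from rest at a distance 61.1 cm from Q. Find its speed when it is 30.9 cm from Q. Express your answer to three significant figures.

Only the electrostatic force acts, so mechanical energy is conserved: ½mv² = U₁ − U₂ = kQq(1/r₁ − 1/r₂).
U₁ − U₂ = (8.99×10⁹ N·m²/C²)(1.38×10⁻⁶ C)(-1.91×10⁻⁶ C)(1/0.611 − 1/0.309) = 0.0379 J.
v = √(2·0.0379/7.98×10⁻³) = 3.08 m/s.

3.08 m/s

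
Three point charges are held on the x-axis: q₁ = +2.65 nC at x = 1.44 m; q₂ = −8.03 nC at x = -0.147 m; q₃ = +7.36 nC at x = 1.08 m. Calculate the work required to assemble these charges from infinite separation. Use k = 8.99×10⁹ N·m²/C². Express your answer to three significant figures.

-6.65×10⁻⁸ J

The assembly work is the sum of pairwise potential energies, U = Σ_{i<j} kqᵢqⱼ/rᵢⱼ.
Pair separations: r₁₂ = 1.59 m, r₁₃ = 0.360 m, r₂₃ = 1.23 m.
U = (-1.21×10⁻⁷) + (4.87×10⁻⁷) + (-4.33×10⁻⁷) = -6.65×10⁻⁸ J.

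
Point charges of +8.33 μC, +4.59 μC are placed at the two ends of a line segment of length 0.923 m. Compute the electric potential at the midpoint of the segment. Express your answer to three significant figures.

2.52×10⁵ V

The total potential is the scalar sum of each charge's contribution, V = Σ kqᵢ/rᵢ.
Each charge is 0.462 m from the midpoint.
V = k[(8.33×10⁻⁶)/(0.462) + (4.59×10⁻⁶)/(0.462)] = 2.52×10⁵ V.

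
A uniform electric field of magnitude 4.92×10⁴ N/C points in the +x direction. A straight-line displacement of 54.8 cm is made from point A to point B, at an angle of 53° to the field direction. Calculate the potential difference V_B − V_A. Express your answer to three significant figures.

Only the component of displacement along E changes the potential: ΔV = −E·d·cosθ.
ΔV = −(4.92×10⁴ V/m)(0.548 m)cos53° = -1.62×10⁴ V.

-1.62×10⁴ V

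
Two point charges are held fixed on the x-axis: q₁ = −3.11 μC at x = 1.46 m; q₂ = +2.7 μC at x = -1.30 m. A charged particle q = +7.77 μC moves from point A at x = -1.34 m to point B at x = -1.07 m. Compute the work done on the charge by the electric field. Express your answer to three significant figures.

3.90 J

The work done by the electric force is W_field = −ΔU = −q(V_B − V_A) = q(V_A − V_B).
At A: distances to the source charges are 2.80 m, 0.0400 m; V_A = Σ kqᵢ/rᵢ = 5.97×10⁵ V.
At B: distances to the source charges are 2.53 m, 0.230 m; V_B = Σ kqᵢ/rᵢ = 9.45×10⁴ V.
ΔV = V_B − V_A = -5.02×10⁵ V.
W_field = −qΔV = −(7.77×10⁻⁶ C)(-5.02×10⁵ V) = 3.90 J.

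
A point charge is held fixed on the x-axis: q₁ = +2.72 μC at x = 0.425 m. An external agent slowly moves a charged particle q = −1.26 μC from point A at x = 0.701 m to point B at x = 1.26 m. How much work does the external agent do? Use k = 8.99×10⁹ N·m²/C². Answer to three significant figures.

For quasistatic motion the external work equals the change in potential energy: W_ext = qΔV = q(V_B − V_A).
At A: distance to the source charge is 0.276 m; V_A = kq₁/r = 8.86×10⁴ V.
At B: distance to the source charge is 0.835 m; V_B = kq₁/r = 2.93×10⁴ V.
ΔV = V_B − V_A = -5.93×10⁴ V.
W_ext = qΔV = (-1.26×10⁻⁶ C)(-5.93×10⁴ V) = 0.0747 J.

0.0747 J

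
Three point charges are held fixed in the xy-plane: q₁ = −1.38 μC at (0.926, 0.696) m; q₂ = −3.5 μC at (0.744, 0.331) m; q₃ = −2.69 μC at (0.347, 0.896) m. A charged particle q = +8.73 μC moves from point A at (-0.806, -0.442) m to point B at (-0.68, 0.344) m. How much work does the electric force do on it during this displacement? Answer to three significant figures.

0.109 J

The work done by the electric force is W_field = −ΔU = −q(V_B − V_A) = q(V_A − V_B).
At A: distances to the source charges are 2.07 m, 1.73 m, 1.77 m; V_A = Σ kqᵢ/rᵢ = -3.78×10⁴ V.
At B: distances to the source charges are 1.64 m, 1.42 m, 1.17 m; V_B = Σ kqᵢ/rᵢ = -5.04×10⁴ V.
ΔV = V_B − V_A = -1.25×10⁴ V.
W_field = −qΔV = −(8.73×10⁻⁶ C)(-1.25×10⁴ V) = 0.109 J.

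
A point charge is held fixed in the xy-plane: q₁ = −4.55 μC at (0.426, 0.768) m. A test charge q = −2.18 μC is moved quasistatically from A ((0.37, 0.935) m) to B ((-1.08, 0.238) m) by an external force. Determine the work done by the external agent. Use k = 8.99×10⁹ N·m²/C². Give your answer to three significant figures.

For quasistatic motion the external work equals the change in potential energy: W_ext = qΔV = q(V_B − V_A).
At A: distance to the source charge is 0.176 m; V_A = kq₁/r = -2.32×10⁵ V.
At B: distance to the source charge is 1.60 m; V_B = kq₁/r = -2.56×10⁴ V.
ΔV = V_B − V_A = 2.07×10⁵ V.
W_ext = qΔV = (-2.18×10⁻⁶ C)(2.07×10⁵ V) = -0.450 J.

-0.450 J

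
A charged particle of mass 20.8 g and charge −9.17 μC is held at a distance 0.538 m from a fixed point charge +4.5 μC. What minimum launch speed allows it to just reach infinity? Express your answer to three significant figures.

8.14 m/s

To just escape, total mechanical energy must reach zero at infinity: ½mv²_min + U = 0, so ½mv²_min = −U = |kQq|/r.
|U| = |kQq|/r = (8.99×10⁹ N·m²/C²)(4.50×10⁻⁶)(9.17×10⁻⁶)/(0.538) = 0.690 J.
v_min = √(2|U|/m) = √(2·0.690/0.0208) = 8.14 m/s.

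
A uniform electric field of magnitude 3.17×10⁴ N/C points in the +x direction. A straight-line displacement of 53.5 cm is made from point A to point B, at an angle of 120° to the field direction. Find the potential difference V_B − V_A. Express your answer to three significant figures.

8480 V

Only the component of displacement along E changes the potential: ΔV = −E·d·cosθ.
ΔV = −(3.17×10⁴ V/m)(0.535 m)cos120° = 8480 V.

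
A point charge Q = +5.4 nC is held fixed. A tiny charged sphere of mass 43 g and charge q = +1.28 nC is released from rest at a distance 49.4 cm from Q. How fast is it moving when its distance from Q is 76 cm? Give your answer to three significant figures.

Only the electrostatic force acts, so mechanical energy is conserved: ½mv² = U₁ − U₂ = kQq(1/r₁ − 1/r₂).
U₁ − U₂ = (8.99×10⁹ N·m²/C²)(5.40×10⁻⁹ C)(1.28×10⁻⁹ C)(1/0.494 − 1/0.760) = 4.40×10⁻⁸ J.
v = √(2·4.40×10⁻⁸/0.0430) = 1.43×10⁻³ m/s.

1.43×10⁻³ m/s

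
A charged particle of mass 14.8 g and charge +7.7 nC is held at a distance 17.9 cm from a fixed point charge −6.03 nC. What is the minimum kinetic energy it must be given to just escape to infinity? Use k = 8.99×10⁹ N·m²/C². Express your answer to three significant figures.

To just escape, total mechanical energy must reach zero at infinity: ½mv²_min + U = 0, so ½mv²_min = −U = |kQq|/r.
|U| = |kQq|/r = (8.99×10⁹ N·m²/C²)(6.03×10⁻⁹)(7.70×10⁻⁹)/(0.179) = 2.33×10⁻⁶ J.

2.33×10⁻⁶ J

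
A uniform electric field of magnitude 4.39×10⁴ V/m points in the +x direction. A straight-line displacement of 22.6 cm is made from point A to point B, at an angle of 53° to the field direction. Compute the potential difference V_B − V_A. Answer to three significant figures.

Only the component of displacement along E changes the potential: ΔV = −E·d·cosθ.
ΔV = −(4.39×10⁴ V/m)(0.226 m)cos53° = -5970 V.

-5970 V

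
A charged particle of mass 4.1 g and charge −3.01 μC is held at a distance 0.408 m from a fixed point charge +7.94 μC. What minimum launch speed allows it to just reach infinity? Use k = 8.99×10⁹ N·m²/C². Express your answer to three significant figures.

16.0 m/s

To just escape, total mechanical energy must reach zero at infinity: ½mv²_min + U = 0, so ½mv²_min = −U = |kQq|/r.
|U| = |kQq|/r = (8.99×10⁹ N·m²/C²)(7.94×10⁻⁶)(3.01×10⁻⁶)/(0.408) = 0.527 J.
v_min = √(2|U|/m) = √(2·0.527/4.10×10⁻³) = 16.0 m/s.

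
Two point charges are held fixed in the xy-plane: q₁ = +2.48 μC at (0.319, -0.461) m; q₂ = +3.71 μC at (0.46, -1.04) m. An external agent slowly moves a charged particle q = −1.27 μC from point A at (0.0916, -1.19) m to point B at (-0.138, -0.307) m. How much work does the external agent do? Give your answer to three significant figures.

0.0401 J

For quasistatic motion the external work equals the change in potential energy: W_ext = qΔV = q(V_B − V_A).
At A: distances to the source charges are 0.764 m, 0.398 m; V_A = Σ kqᵢ/rᵢ = 1.13×10⁵ V.
At B: distances to the source charges are 0.482 m, 0.946 m; V_B = Σ kqᵢ/rᵢ = 8.15×10⁴ V.
ΔV = V_B − V_A = -3.16×10⁴ V.
W_ext = qΔV = (-1.27×10⁻⁶ C)(-3.16×10⁴ V) = 0.0401 J.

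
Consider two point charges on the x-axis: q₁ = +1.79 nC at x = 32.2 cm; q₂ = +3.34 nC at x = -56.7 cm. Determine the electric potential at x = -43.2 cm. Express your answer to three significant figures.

Electric potential is a scalar, so the contributions from each charge add algebraically: V = Σ kqᵢ/rᵢ.
Distances from the field point to each charge: r₁ = 0.754 m, r₂ = 0.135 m.
V = k[(1.79×10⁻⁹)/(0.754) + (3.34×10⁻⁹)/(0.135)] = 244 V.

244 V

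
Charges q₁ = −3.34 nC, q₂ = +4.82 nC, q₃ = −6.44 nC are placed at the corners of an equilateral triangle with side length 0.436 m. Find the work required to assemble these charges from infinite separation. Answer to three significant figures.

The assembly work is the sum of pairwise potential energies, U = Σ_{i<j} kqᵢqⱼ/rᵢⱼ.
All three pair separations equal the side length, 0.436 m.
U = (-3.32×10⁻⁷) + (4.44×10⁻⁷) + (-6.40×10⁻⁷) = -5.28×10⁻⁷ J.

-5.28×10⁻⁷ J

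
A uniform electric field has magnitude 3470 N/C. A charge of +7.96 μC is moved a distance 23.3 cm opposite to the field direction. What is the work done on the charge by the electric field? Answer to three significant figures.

The potential change for a displacement 23.3 cm opposite to the field direction is ΔV = +Ed = 809 V.
W_field = −qΔV = -6.44×10⁻³ J.

-6.44×10⁻³ J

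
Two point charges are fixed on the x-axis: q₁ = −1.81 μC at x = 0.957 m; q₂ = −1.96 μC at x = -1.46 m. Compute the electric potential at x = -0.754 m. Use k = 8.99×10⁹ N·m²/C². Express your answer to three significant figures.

-3.45×10⁴ V

Electric potential is a scalar, so the contributions from each charge add algebraically: V = Σ kqᵢ/rᵢ.
Distances from the field point to each charge: r₁ = 1.71 m, r₂ = 0.706 m.
V = k[(-1.81×10⁻⁶)/(1.71) + (-1.96×10⁻⁶)/(0.706)] = -3.45×10⁴ V.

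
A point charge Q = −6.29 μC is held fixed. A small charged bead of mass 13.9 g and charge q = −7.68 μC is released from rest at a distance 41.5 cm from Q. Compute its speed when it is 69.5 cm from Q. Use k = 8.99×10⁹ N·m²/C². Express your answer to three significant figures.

Only the electrostatic force acts, so mechanical energy is conserved: ½mv² = U₁ − U₂ = kQq(1/r₁ − 1/r₂).
U₁ − U₂ = (8.99×10⁹ N·m²/C²)(-6.29×10⁻⁶ C)(-7.68×10⁻⁶ C)(1/0.415 − 1/0.695) = 0.422 J.
v = √(2·0.422/0.0139) = 7.79 m/s.

7.79 m/s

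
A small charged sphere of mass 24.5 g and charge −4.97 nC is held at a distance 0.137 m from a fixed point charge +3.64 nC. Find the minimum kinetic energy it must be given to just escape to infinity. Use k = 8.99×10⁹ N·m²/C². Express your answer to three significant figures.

To just escape, total mechanical energy must reach zero at infinity: ½mv²_min + U = 0, so ½mv²_min = −U = |kQq|/r.
|U| = |kQq|/r = (8.99×10⁹ N·m²/C²)(3.64×10⁻⁹)(4.97×10⁻⁹)/(0.137) = 1.19×10⁻⁶ J.

1.19×10⁻⁶ J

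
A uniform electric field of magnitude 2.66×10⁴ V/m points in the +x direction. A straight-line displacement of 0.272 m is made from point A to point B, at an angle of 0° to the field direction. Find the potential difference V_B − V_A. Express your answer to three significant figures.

Only the component of displacement along E changes the potential: ΔV = −E·d·cosθ.
ΔV = −(2.66×10⁴ V/m)(0.272 m)cos0° = -7240 V.

-7240 V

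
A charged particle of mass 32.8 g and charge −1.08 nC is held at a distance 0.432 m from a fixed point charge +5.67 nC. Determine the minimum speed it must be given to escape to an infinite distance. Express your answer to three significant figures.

To just escape, total mechanical energy must reach zero at infinity: ½mv²_min + U = 0, so ½mv²_min = −U = |kQq|/r.
|U| = |kQq|/r = (8.99×10⁹ N·m²/C²)(5.67×10⁻⁹)(1.08×10⁻⁹)/(0.432) = 1.27×10⁻⁷ J.
v_min = √(2|U|/m) = √(2·1.27×10⁻⁷/0.0328) = 2.79×10⁻³ m/s.

2.79×10⁻³ m/s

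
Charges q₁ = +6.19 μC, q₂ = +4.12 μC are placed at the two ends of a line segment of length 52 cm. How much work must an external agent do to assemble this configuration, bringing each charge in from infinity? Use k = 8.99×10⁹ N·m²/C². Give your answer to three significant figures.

0.441 J

The assembly work is the sum of pairwise potential energies, U = Σ_{i<j} kqᵢqⱼ/rᵢⱼ.
The separation is r = 0.520 m.
U = (0.441) = 0.441 J.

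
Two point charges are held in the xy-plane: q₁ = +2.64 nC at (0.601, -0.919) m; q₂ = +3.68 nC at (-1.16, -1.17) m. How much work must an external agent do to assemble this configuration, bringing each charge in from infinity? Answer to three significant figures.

The assembly work is the sum of pairwise potential energies, U = Σ_{i<j} kqᵢqⱼ/rᵢⱼ.
Pair separations: r₁₂ = 1.78 m.
U = (4.91×10⁻⁸) = 4.91×10⁻⁸ J.

4.91×10⁻⁸ J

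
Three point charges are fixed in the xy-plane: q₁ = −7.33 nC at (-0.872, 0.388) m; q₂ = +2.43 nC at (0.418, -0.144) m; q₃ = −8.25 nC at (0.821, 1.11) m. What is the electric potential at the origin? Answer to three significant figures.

-73.4 V

Electric potential is a scalar, so the contributions from each charge add algebraically: V = Σ kqᵢ/rᵢ.
Distances from the field point to each charge: r₁ = 0.954 m, r₂ = 0.442 m, r₃ = 1.38 m.
V = k[(-7.33×10⁻⁹)/(0.954) + (2.43×10⁻⁹)/(0.442) + (-8.25×10⁻⁹)/(1.38)] = -73.4 V.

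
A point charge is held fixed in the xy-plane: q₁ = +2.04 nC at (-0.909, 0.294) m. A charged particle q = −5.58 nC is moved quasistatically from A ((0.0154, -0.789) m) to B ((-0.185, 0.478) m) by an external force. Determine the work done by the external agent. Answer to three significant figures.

For quasistatic motion the external work equals the change in potential energy: W_ext = qΔV = q(V_B − V_A).
At A: distance to the source charge is 1.42 m; V_A = kq₁/r = 12.9 V.
At B: distance to the source charge is 0.747 m; V_B = kq₁/r = 24.6 V.
ΔV = V_B − V_A = 11.7 V.
W_ext = qΔV = (-5.58×10⁻⁹ C)(11.7 V) = -6.51×10⁻⁸ J.

-6.51×10⁻⁸ J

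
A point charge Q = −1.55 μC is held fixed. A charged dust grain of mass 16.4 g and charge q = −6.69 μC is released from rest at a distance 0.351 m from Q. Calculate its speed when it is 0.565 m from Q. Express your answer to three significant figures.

3.50 m/s

Only the electrostatic force acts, so mechanical energy is conserved: ½mv² = U₁ − U₂ = kQq(1/r₁ − 1/r₂).
U₁ − U₂ = (8.99×10⁹ N·m²/C²)(-1.55×10⁻⁶ C)(-6.69×10⁻⁶ C)(1/0.351 − 1/0.565) = 0.101 J.
v = √(2·0.101/0.0164) = 3.50 m/s.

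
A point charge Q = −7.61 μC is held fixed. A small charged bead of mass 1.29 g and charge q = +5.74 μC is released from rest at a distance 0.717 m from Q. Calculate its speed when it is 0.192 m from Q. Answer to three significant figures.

48.2 m/s

Only the electrostatic force acts, so mechanical energy is conserved: ½mv² = U₁ − U₂ = kQq(1/r₁ − 1/r₂).
U₁ − U₂ = (8.99×10⁹ N·m²/C²)(-7.61×10⁻⁶ C)(5.74×10⁻⁶ C)(1/0.717 − 1/0.192) = 1.50 J.
v = √(2·1.50/1.29×10⁻³) = 48.2 m/s.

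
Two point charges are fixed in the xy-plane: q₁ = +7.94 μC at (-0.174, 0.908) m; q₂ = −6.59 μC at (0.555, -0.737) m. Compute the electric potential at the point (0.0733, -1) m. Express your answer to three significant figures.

-7.08×10⁴ V

Electric potential is a scalar, so the contributions from each charge add algebraically: V = Σ kqᵢ/rᵢ.
Distances from the field point to each charge: r₁ = 1.92 m, r₂ = 0.549 m.
V = k[(7.94×10⁻⁶)/(1.92) + (-6.59×10⁻⁶)/(0.549)] = -7.08×10⁴ V.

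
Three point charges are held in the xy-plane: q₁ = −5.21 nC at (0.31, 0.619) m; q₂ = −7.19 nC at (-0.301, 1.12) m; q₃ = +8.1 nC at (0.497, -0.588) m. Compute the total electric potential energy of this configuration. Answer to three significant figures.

-1.62×10⁻⁷ J

The assembly work is the sum of pairwise potential energies, U = Σ_{i<j} kqᵢqⱼ/rᵢⱼ.
Pair separations: r₁₂ = 0.790 m, r₁₃ = 1.22 m, r₂₃ = 1.89 m.
U = (4.26×10⁻⁷) + (-3.11×10⁻⁷) + (-2.78×10⁻⁷) = -1.62×10⁻⁷ J.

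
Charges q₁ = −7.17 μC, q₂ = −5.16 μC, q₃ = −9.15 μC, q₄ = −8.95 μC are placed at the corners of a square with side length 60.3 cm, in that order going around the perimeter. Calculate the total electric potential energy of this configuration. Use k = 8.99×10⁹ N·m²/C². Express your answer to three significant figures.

The work to assemble the configuration equals its total potential energy, U = Σ kqᵢqⱼ/rᵢⱼ over all pairs.
The four side pairs have separation 0.603 m and the two diagonal pairs 0.853 m.
Summing all 6 pair terms gives U = 4.61 J.

4.61 J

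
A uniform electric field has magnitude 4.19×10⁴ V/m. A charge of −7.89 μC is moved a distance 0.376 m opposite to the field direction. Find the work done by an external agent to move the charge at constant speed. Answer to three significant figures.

The potential change for a displacement 0.376 m opposite to the field direction is ΔV = +Ed = 1.58×10⁴ V.
W_ext = qΔV = -0.124 J.

-0.124 J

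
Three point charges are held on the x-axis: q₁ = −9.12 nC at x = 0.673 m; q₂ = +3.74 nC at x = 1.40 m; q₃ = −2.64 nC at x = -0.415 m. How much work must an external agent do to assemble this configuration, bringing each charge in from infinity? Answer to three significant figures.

-2.72×10⁻⁷ J

The assembly work is the sum of pairwise potential energies, U = Σ_{i<j} kqᵢqⱼ/rᵢⱼ.
Pair separations: r₁₂ = 0.727 m, r₁₃ = 1.09 m, r₂₃ = 1.81 m.
U = (-4.22×10⁻⁷) + (1.99×10⁻⁷) + (-4.89×10⁻⁸) = -2.72×10⁻⁷ J.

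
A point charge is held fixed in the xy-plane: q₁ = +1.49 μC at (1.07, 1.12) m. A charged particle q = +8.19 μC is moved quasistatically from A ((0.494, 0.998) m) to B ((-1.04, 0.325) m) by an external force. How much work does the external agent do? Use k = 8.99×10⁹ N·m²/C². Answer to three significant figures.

-0.138 J

For quasistatic motion the external work equals the change in potential energy: W_ext = qΔV = q(V_B − V_A).
At A: distance to the source charge is 0.589 m; V_A = kq₁/r = 2.28×10⁴ V.
At B: distance to the source charge is 2.25 m; V_B = kq₁/r = 5940 V.
ΔV = V_B − V_A = -1.68×10⁴ V.
W_ext = qΔV = (8.19×10⁻⁶ C)(-1.68×10⁴ V) = -0.138 J.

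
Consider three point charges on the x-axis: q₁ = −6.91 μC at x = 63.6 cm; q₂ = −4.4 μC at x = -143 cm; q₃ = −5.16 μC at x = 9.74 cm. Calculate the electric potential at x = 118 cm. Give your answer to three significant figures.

-1.72×10⁵ V

The total potential is the scalar sum of each charge's contribution, V = Σ kqᵢ/rᵢ.
Distances from the field point to each charge: r₁ = 0.544 m, r₂ = 2.61 m, r₃ = 1.08 m.
V = k[(-6.91×10⁻⁶)/(0.544) + (-4.40×10⁻⁶)/(2.61) + (-5.16×10⁻⁶)/(1.08)] = -1.72×10⁵ V.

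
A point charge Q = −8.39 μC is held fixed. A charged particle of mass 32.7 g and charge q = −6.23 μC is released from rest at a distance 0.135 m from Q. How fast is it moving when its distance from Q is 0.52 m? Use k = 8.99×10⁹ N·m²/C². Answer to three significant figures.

Only the electrostatic force acts, so mechanical energy is conserved: ½mv² = U₁ − U₂ = kQq(1/r₁ − 1/r₂).
U₁ − U₂ = (8.99×10⁹ N·m²/C²)(-8.39×10⁻⁶ C)(-6.23×10⁻⁶ C)(1/0.135 − 1/0.520) = 2.58 J.
v = √(2·2.58/0.0327) = 12.6 m/s.

12.6 m/s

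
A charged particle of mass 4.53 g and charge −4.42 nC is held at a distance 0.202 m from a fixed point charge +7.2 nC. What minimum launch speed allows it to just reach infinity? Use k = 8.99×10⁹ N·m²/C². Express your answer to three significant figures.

To just escape, total mechanical energy must reach zero at infinity: ½mv²_min + U = 0, so ½mv²_min = −U = |kQq|/r.
|U| = |kQq|/r = (8.99×10⁹ N·m²/C²)(7.20×10⁻⁹)(4.42×10⁻⁹)/(0.202) = 1.42×10⁻⁶ J.
v_min = √(2|U|/m) = √(2·1.42×10⁻⁶/4.53×10⁻³) = 0.0250 m/s.

0.0250 m/s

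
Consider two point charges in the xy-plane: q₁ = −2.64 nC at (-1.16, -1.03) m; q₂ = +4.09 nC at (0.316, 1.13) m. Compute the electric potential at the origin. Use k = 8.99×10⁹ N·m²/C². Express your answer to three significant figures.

The total potential is the scalar sum of each charge's contribution, V = Σ kqᵢ/rᵢ.
Distances from the field point to each charge: r₁ = 1.55 m, r₂ = 1.17 m.
V = k[(-2.64×10⁻⁹)/(1.55) + (4.09×10⁻⁹)/(1.17)] = 16.0 V.

16.0 V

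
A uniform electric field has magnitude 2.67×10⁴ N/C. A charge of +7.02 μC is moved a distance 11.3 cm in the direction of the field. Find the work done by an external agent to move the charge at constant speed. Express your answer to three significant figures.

The potential change for a displacement 11.3 cm in the direction of the field is ΔV = −Ed = -3020 V.
W_ext = qΔV = -0.0212 J.

-0.0212 J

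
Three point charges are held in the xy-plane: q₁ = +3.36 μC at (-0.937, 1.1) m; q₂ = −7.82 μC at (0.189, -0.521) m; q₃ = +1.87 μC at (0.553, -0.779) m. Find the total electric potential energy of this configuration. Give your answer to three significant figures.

The work to assemble the configuration equals its total potential energy, U = Σ kqᵢqⱼ/rᵢⱼ over all pairs.
Pair separations: r₁₂ = 1.97 m, r₁₃ = 2.40 m, r₂₃ = 0.446 m.
U = (-0.120) + (0.0236) + (-0.295) = -0.391 J.

-0.391 J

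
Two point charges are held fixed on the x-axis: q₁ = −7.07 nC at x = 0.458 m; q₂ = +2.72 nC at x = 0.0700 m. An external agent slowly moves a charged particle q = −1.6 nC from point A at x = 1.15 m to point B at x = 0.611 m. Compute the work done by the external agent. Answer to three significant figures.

4.82×10⁻⁷ J

For quasistatic motion the external work equals the change in potential energy: W_ext = qΔV = q(V_B − V_A).
At A: distances to the source charges are 0.692 m, 1.08 m; V_A = Σ kqᵢ/rᵢ = -69.2 V.
At B: distances to the source charges are 0.153 m, 0.541 m; V_B = Σ kqᵢ/rᵢ = -370 V.
ΔV = V_B − V_A = -301 V.
W_ext = qΔV = (-1.60×10⁻⁹ C)(-301 V) = 4.82×10⁻⁷ J.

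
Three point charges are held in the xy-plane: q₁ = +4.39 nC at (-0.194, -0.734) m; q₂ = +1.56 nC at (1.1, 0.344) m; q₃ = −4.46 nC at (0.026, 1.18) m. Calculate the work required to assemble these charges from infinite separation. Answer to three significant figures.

-1.01×10⁻⁷ J

The assembly work is the sum of pairwise potential energies, U = Σ_{i<j} kqᵢqⱼ/rᵢⱼ.
Pair separations: r₁₂ = 1.68 m, r₁₃ = 1.93 m, r₂₃ = 1.36 m.
U = (3.66×10⁻⁸) + (-9.14×10⁻⁸) + (-4.60×10⁻⁸) = -1.01×10⁻⁷ J.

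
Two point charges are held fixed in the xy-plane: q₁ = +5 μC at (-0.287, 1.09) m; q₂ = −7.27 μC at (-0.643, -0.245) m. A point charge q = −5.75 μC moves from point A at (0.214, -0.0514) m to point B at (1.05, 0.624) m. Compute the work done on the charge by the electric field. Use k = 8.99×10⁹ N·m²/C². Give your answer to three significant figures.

The work done by the electric force is W_field = −ΔU = −q(V_B − V_A) = q(V_A − V_B).
At A: distances to the source charges are 1.25 m, 0.879 m; V_A = Σ kqᵢ/rᵢ = -3.83×10⁴ V.
At B: distances to the source charges are 1.42 m, 1.90 m; V_B = Σ kqᵢ/rᵢ = -2600 V.
ΔV = V_B − V_A = 3.57×10⁴ V.
W_field = −qΔV = −(-5.75×10⁻⁶ C)(3.57×10⁴ V) = 0.205 J.

0.205 J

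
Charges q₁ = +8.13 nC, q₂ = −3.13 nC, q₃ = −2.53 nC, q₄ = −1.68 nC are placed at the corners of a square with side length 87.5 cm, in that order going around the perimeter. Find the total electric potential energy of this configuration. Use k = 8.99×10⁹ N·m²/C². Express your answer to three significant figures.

The work to assemble the configuration equals its total potential energy, U = Σ kqᵢqⱼ/rᵢⱼ over all pairs.
The four side pairs have separation 0.875 m and the two diagonal pairs 1.24 m.
Summing all 6 pair terms gives U = -3.88×10⁻⁷ J.

-3.88×10⁻⁷ J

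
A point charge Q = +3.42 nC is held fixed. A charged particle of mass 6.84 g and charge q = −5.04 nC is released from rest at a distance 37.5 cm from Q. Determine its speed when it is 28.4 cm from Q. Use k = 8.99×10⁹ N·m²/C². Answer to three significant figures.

6.22×10⁻³ m/s

Only the electrostatic force acts, so mechanical energy is conserved: ½mv² = U₁ − U₂ = kQq(1/r₁ − 1/r₂).
U₁ − U₂ = (8.99×10⁹ N·m²/C²)(3.42×10⁻⁹ C)(-5.04×10⁻⁹ C)(1/0.375 − 1/0.284) = 1.32×10⁻⁷ J.
v = √(2·1.32×10⁻⁷/6.84×10⁻³) = 6.22×10⁻³ m/s.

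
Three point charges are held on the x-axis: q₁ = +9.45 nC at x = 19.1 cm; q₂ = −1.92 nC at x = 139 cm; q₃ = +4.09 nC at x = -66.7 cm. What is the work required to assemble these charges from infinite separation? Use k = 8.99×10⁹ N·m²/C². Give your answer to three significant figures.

The assembly work is the sum of pairwise potential energies, U = Σ_{i<j} kqᵢqⱼ/rᵢⱼ.
Pair separations: r₁₂ = 1.20 m, r₁₃ = 0.858 m, r₂₃ = 2.06 m.
U = (-1.36×10⁻⁷) + (4.05×10⁻⁷) + (-3.43×10⁻⁸) = 2.35×10⁻⁷ J.

2.35×10⁻⁷ J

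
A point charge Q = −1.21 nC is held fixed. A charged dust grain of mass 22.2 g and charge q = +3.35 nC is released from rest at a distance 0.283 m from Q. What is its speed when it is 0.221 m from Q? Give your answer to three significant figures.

1.80×10⁻³ m/s

Only the electrostatic force acts, so mechanical energy is conserved: ½mv² = U₁ − U₂ = kQq(1/r₁ − 1/r₂).
U₁ − U₂ = (8.99×10⁹ N·m²/C²)(-1.21×10⁻⁹ C)(3.35×10⁻⁹ C)(1/0.283 − 1/0.221) = 3.61×10⁻⁸ J.
v = √(2·3.61×10⁻⁸/0.0222) = 1.80×10⁻³ m/s.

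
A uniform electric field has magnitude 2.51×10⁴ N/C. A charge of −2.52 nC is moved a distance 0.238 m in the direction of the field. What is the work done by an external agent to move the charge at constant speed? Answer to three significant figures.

The potential change for a displacement 0.238 m in the direction of the field is ΔV = −Ed = -5970 V.
W_ext = qΔV = 1.51×10⁻⁵ J.

1.51×10⁻⁵ J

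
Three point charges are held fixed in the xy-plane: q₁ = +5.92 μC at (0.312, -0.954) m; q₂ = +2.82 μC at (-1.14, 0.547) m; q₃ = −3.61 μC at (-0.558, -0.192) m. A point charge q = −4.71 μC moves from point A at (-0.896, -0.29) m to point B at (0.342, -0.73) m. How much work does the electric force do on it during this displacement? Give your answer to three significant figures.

1.14 J

The work done by the electric force is W_field = −ΔU = −q(V_B − V_A) = q(V_A − V_B).
At A: distances to the source charges are 1.38 m, 0.872 m, 0.352 m; V_A = Σ kqᵢ/rᵢ = -2.45×10⁴ V.
At B: distances to the source charges are 0.226 m, 1.96 m, 1.05 m; V_B = Σ kqᵢ/rᵢ = 2.17×10⁵ V.
ΔV = V_B − V_A = 2.42×10⁵ V.
W_field = −qΔV = −(-4.71×10⁻⁶ C)(2.42×10⁵ V) = 1.14 J.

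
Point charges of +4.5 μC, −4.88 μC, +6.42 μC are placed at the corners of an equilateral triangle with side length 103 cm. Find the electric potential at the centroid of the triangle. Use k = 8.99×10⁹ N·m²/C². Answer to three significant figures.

The total potential is the scalar sum of each charge's contribution, V = Σ kqᵢ/rᵢ.
The distance from each vertex to the centroid is a/√3 = 0.595 m.
V = k[(4.50×10⁻⁶)/(0.595) + (-4.88×10⁻⁶)/(0.595) + (6.42×10⁻⁶)/(0.595)] = 9.13×10⁴ V.

9.13×10⁴ V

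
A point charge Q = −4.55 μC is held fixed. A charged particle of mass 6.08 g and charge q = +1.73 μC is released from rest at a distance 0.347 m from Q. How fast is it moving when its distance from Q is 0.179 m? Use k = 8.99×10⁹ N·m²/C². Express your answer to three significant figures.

7.93 m/s

Only the electrostatic force acts, so mechanical energy is conserved: ½mv² = U₁ − U₂ = kQq(1/r₁ − 1/r₂).
U₁ − U₂ = (8.99×10⁹ N·m²/C²)(-4.55×10⁻⁶ C)(1.73×10⁻⁶ C)(1/0.347 − 1/0.179) = 0.191 J.
v = √(2·0.191/6.08×10⁻³) = 7.93 m/s.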